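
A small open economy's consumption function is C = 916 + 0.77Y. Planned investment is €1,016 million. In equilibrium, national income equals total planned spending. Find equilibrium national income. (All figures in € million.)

Y = 8400

Y = C + I = 916 + 0.77Y + 1016
Y − 0.77Y = 1932
0.23Y = 1932, so Y = 1932/0.23 = 8400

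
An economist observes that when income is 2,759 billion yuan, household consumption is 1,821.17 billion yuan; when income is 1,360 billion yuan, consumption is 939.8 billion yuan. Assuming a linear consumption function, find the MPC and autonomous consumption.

MPC = ΔC/ΔY = (1821.17 − 939.8)/(2759 − 1360) = 881.37/1399 = 0.63
a = C − MPC·Y = 939.8 − 0.63(1360) = 939.8 − 856.8 = 83

MPC = 0.63; a = 83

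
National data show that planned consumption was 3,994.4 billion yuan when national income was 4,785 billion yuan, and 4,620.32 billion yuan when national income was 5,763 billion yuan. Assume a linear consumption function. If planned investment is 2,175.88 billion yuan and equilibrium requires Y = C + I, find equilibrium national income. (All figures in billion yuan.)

MPC = (4620.32 − 3994.4)/(5763 − 4785) = 625.92/978 = 0.64
a = 3994.4 − 0.64(4785) = 932
Equilibrium: Y = 932 + 0.64Y + 2175.88
0.36Y = 3107.88, so Y = 3107.88/0.36 = 8633

Y = 8633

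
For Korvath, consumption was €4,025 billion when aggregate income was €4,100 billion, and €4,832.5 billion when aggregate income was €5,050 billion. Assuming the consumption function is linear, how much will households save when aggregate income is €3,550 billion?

MPC = (4832.5 − 4025)/(5050 − 4100) = 807.5/950 = 0.85
a = 4025 − 0.85(4100) = 4025 − 3485 = 540
C = 540 + 0.85(3550) = 3557.5
S = 3550 − 3557.5 = -7.5

S = -7.5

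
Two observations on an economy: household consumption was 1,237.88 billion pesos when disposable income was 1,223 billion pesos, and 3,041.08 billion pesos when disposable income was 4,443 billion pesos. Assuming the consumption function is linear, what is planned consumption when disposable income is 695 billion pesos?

MPC = (3041.08 − 1237.88)/(4443 − 1223) = 1803.2/3220 = 0.56
a = 1237.88 − 0.56(1223) = 1237.88 − 684.88 = 553
C = 553 + 0.56(695) = 553 + 389.2 = 942.2

C = 942.2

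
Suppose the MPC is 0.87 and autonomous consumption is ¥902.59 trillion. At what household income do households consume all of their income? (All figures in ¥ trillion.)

At break-even, C = Y: 902.59 + 0.87Y = Y
0.13Y = 902.59, so Y = 902.59/0.13 = 6943

Y = 6943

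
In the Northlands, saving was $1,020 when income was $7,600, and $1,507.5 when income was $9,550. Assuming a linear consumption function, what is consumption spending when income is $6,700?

C = 5905

MPS = ΔS/ΔY = (1507.5 − 1020)/(9550 − 7600) = 487.5/1950 = 0.25
MPC = 1 − MPS = 0.75
Autonomous saving = 1020 − 0.25(7600) = -880, so a = 880
C = 880 + 0.75(6700) = 880 + 5025 = 5905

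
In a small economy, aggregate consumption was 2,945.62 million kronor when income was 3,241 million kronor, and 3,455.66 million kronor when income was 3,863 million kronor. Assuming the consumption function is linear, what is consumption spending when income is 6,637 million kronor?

MPC = (3455.66 − 2945.62)/(3863 − 3241) = 510.04/622 = 0.82
a = 2945.62 − 0.82(3241) = 2945.62 − 2657.62 = 288
C = 288 + 0.82(6637) = 288 + 5442.34 = 5730.34

C = 5730.34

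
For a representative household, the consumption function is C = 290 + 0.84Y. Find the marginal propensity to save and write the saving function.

MPS = 0.16; S = -290 + 0.16Y

MPS = 1 − MPC = 1 − 0.84 = 0.16
S = Y − C = -290 + 0.16Y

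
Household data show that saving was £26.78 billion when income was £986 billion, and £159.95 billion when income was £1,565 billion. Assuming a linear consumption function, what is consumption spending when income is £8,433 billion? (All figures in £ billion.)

MPS = ΔS/ΔY = (159.95 − 26.78)/(1565 − 986) = 133.17/579 = 0.23
MPC = 1 − MPS = 0.77
Autonomous saving = 26.78 − 0.23(986) = -200, so a = 200
C = 200 + 0.77(8433) = 200 + 6493.41 = 6693.41

C = 6693.41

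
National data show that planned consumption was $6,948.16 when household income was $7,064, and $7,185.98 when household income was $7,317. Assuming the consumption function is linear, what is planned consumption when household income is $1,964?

C = 2154.16

MPC = (7185.98 − 6948.16)/(7317 − 7064) = 237.82/253 = 0.94
a = 6948.16 − 0.94(7064) = 6948.16 − 6640.16 = 308
C = 308 + 0.94(1964) = 308 + 1846.16 = 2154.16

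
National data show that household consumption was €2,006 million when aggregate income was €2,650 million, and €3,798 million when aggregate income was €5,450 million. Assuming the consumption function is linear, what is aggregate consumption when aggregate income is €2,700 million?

MPC = (3798 − 2006)/(5450 − 2650) = 1792/2800 = 0.64
a = 2006 − 0.64(2650) = 2006 − 1696 = 310
C = 310 + 0.64(2700) = 310 + 1728 = 2038

C = 2038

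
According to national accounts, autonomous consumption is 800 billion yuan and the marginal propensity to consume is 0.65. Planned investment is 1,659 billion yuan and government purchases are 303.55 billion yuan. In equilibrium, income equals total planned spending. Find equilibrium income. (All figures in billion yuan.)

Y = C + I + G = 800 + 0.65Y + 1659 + 303.55
Y − 0.65Y = 2762.55
0.35Y = 2762.55, so Y = 2762.55/0.35 = 7893

Y = 7893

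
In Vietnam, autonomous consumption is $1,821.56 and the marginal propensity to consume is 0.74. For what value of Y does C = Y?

At break-even, C = Y: 1821.56 + 0.74Y = Y
0.26Y = 1821.56, so Y = 1821.56/0.26 = 7006

Y = 7006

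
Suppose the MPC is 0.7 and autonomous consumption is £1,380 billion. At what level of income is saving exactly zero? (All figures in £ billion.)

Y = 4600

At break-even, C = Y: 1380 + 0.7Y = Y
0.3Y = 1380, so Y = 1380/0.3 = 4600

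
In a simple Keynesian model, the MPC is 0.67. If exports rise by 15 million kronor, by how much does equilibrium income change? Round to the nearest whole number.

ΔY ≈ 45

The multiplier is 1/(1 − MPC) = 1/0.33.
ΔY = 15/0.33 = 45.45 ≈ 45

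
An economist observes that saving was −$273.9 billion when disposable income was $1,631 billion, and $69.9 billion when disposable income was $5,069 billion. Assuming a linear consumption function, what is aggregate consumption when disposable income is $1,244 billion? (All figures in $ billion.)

MPS = ΔS/ΔY = (69.9 − (-273.9))/(5069 − 1631) = 343.8/3438 = 0.1
MPC = 1 − MPS = 0.9
Autonomous saving = -273.9 − 0.1(1631) = -437, so a = 437
C = 437 + 0.9(1244) = 437 + 1119.6 = 1556.6

C = 1556.6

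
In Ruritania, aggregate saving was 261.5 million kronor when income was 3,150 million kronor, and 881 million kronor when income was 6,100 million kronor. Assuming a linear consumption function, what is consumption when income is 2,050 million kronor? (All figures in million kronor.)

C = 2019.5

MPS = ΔS/ΔY = (881 − 261.5)/(6100 − 3150) = 619.5/2950 = 0.21
MPC = 1 − MPS = 0.79
Autonomous saving = 261.5 − 0.21(3150) = -400, so a = 400
C = 400 + 0.79(2050) = 400 + 1619.5 = 2019.5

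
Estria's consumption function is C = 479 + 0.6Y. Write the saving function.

S = Y − C = Y − (479 + 0.6Y) = -479 + (1 − 0.6)Y

S = -479 + 0.4Y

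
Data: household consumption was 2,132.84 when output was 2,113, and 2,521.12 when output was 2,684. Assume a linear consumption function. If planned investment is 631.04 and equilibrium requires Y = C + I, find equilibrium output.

MPC = (2521.12 − 2132.84)/(2684 − 2113) = 388.28/571 = 0.68
a = 2132.84 − 0.68(2113) = 696
Equilibrium: Y = 696 + 0.68Y + 631.04
0.32Y = 1327.04, so Y = 1327.04/0.32 = 4147

Y = 4147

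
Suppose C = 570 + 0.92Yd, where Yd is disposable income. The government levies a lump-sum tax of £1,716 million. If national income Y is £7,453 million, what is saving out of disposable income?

S = -111.04

Yd = Y − T = 7453 − 1716 = 5737
C = 570 + 0.92(5737) = 570 + 5278.04 = 5848.04
S = Yd − C = 5737 − 5848.04 = -111.04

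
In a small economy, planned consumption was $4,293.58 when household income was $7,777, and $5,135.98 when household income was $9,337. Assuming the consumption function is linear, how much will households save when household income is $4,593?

MPC = (5135.98 − 4293.58)/(9337 − 7777) = 842.4/1560 = 0.54
a = 4293.58 − 0.54(7777) = 4293.58 − 4199.58 = 94
C = 94 + 0.54(4593) = 2574.22
S = 4593 − 2574.22 = 2018.78

S = 2018.78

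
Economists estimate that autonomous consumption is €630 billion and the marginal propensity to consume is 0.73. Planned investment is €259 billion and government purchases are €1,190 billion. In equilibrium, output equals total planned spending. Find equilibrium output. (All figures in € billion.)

Y = 7700

Y = C + I + G = 630 + 0.73Y + 259 + 1190
Y − 0.73Y = 2079
0.27Y = 2079, so Y = 2079/0.27 = 7700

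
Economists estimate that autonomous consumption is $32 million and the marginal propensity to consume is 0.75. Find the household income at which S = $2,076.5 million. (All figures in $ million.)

S = Y − C = -32 + 0.25Y
-32 + 0.25Y = 2076.5, so 0.25Y = 2108.5 and Y = 8434

Y = 8434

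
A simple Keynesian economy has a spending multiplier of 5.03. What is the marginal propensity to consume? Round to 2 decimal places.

k = 1/(1 − MPC), so 1 − MPC = 1/k = 1/5.03 = 0.1988
MPC = 1 − 0.1988 = 0.80

MPC = 0.80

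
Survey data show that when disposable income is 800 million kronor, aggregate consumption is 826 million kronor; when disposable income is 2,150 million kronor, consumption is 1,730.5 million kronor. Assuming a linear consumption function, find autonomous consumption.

MPC = ΔC/ΔY = (1730.5 − 826)/(2150 − 800) = 904.5/1350 = 0.67
a = C − MPC·Y = 826 − 0.67(800) = 826 − 536 = 290

a = 290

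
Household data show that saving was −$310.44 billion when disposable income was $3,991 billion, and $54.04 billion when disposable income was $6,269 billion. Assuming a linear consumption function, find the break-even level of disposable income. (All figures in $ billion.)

MPS = ΔS/ΔY = (54.04 − (-310.44))/(6269 − 3991) = 364.48/2278 = 0.16
MPC = 1 − MPS = 0.84
From S(3991) = -310.44: −a + 0.16(3991) = -310.44, so a = 638.56 − (-310.44) = 949
Break-even (S = 0): Y = a/MPS = 949/0.16 = 5931.25

Y = 5931.25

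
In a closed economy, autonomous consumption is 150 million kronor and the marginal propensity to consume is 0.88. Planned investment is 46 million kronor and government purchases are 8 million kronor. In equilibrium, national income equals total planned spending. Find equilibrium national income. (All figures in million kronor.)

Y = C + I + G = 150 + 0.88Y + 46 + 8
Y − 0.88Y = 204
0.12Y = 204, so Y = 204/0.12 = 1700

Y = 1700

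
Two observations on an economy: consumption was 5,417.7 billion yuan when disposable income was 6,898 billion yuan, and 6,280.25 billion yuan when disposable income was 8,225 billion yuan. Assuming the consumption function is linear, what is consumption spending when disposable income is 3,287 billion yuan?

C = 3070.55

MPC = (6280.25 − 5417.7)/(8225 − 6898) = 862.55/1327 = 0.65
a = 5417.7 − 0.65(6898) = 5417.7 − 4483.7 = 934
C = 934 + 0.65(3287) = 934 + 2136.55 = 3070.55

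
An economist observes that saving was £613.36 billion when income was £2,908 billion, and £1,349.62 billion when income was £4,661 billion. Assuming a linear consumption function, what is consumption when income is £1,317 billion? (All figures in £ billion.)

C = 1371.86

MPS = ΔS/ΔY = (1349.62 − 613.36)/(4661 − 2908) = 736.26/1753 = 0.42
MPC = 1 − MPS = 0.58
Autonomous saving = 613.36 − 0.42(2908) = -608, so a = 608
C = 608 + 0.58(1317) = 608 + 763.86 = 1371.86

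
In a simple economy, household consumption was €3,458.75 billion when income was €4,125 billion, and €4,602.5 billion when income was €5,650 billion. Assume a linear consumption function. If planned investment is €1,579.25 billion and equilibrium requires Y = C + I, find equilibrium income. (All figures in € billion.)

MPC = (4602.5 − 3458.75)/(5650 − 4125) = 1143.75/1525 = 0.75
a = 3458.75 − 0.75(4125) = 365
Equilibrium: Y = 365 + 0.75Y + 1579.25
0.25Y = 1944.25, so Y = 1944.25/0.25 = 7777

Y = 7777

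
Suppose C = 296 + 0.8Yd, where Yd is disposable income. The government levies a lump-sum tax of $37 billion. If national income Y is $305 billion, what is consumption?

Yd = Y − T = 305 − 37 = 268
C = 296 + 0.8(268) = 296 + 214.4 = 510.4

C = 510.4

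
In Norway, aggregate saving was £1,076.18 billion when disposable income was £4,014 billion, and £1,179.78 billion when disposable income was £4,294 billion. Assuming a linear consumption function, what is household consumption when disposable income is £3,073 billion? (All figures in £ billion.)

MPS = ΔS/ΔY = (1179.78 − 1076.18)/(4294 − 4014) = 103.6/280 = 0.37
MPC = 1 − MPS = 0.63
Autonomous saving = 1076.18 − 0.37(4014) = -409, so a = 409
C = 409 + 0.63(3073) = 409 + 1935.99 = 2344.99

C = 2344.99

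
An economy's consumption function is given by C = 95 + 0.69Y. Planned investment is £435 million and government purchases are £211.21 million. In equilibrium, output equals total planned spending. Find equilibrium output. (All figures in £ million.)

Y = C + I + G = 95 + 0.69Y + 435 + 211.21
Y − 0.69Y = 741.21
0.31Y = 741.21, so Y = 741.21/0.31 = 2391

Y = 2391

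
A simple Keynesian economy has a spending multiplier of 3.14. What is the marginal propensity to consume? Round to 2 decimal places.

MPC = 0.68

k = 1/(1 − MPC), so 1 − MPC = 1/k = 1/3.14 = 0.3185
MPC = 1 − 0.3185 = 0.68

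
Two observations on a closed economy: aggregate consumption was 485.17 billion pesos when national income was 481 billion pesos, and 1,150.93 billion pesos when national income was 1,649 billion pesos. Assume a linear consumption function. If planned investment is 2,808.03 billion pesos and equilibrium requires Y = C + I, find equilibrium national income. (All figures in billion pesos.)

Y = 7021

MPC = (1150.93 − 485.17)/(1649 − 481) = 665.76/1168 = 0.57
a = 485.17 − 0.57(481) = 211
Equilibrium: Y = 211 + 0.57Y + 2808.03
0.43Y = 3019.03, so Y = 3019.03/0.43 = 7021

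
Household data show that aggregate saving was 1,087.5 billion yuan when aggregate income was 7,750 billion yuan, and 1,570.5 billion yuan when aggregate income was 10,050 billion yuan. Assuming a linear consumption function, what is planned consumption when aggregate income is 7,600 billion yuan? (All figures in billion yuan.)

MPS = ΔS/ΔY = (1570.5 − 1087.5)/(10050 − 7750) = 483/2300 = 0.21
MPC = 1 − MPS = 0.79
Autonomous saving = 1087.5 − 0.21(7750) = -540, so a = 540
C = 540 + 0.79(7600) = 540 + 6004 = 6544

C = 6544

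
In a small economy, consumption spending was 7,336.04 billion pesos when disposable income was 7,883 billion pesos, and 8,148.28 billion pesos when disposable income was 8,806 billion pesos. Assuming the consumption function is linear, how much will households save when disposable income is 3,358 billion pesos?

S = 3.96

MPC = (8148.28 − 7336.04)/(8806 − 7883) = 812.24/923 = 0.88
a = 7336.04 − 0.88(7883) = 7336.04 − 6937.04 = 399
C = 399 + 0.88(3358) = 3354.04
S = 3358 − 3354.04 = 3.96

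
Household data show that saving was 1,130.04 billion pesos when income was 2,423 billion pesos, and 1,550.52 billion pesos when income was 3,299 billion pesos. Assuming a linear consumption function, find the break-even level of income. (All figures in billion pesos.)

MPS = ΔS/ΔY = (1550.52 − 1130.04)/(3299 − 2423) = 420.48/876 = 0.48
MPC = 1 − MPS = 0.52
From S(2423) = 1130.04: −a + 0.48(2423) = 1130.04, so a = 1163.04 − 1130.04 = 33
Break-even (S = 0): Y = a/MPS = 33/0.48 = 68.75

Y = 68.75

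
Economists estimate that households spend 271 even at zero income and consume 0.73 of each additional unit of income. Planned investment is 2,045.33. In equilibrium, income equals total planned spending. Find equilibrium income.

Y = C + I = 271 + 0.73Y + 2045.33
Y − 0.73Y = 2316.33
0.27Y = 2316.33, so Y = 2316.33/0.27 = 8579

Y = 8579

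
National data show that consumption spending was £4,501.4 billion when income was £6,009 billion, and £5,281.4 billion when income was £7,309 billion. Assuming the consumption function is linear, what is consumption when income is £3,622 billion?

MPC = (5281.4 − 4501.4)/(7309 − 6009) = 780/1300 = 0.6
a = 4501.4 − 0.6(6009) = 4501.4 − 3605.4 = 896
C = 896 + 0.6(3622) = 896 + 2173.2 = 3069.2

C = 3069.2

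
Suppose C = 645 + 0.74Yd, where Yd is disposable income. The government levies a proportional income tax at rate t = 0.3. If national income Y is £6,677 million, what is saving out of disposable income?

S = 570.214

Yd = (1 − 0.3)(6677) = 0.7(6677) = 4673.9
C = 645 + 0.74(4673.9) = 645 + 3458.686 = 4103.686
S = Yd − C = 4673.9 − 4103.686 = 570.214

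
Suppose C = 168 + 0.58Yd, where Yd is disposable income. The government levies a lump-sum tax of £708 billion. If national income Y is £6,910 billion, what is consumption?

C = 3765.16

Yd = Y − T = 6910 − 708 = 6202
C = 168 + 0.58(6202) = 168 + 3597.16 = 3765.16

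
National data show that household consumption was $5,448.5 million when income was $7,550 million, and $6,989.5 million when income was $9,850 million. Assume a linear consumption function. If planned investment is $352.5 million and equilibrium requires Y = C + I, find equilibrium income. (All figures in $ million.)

MPC = (6989.5 − 5448.5)/(9850 − 7550) = 1541/2300 = 0.67
a = 5448.5 − 0.67(7550) = 390
Equilibrium: Y = 390 + 0.67Y + 352.5
0.33Y = 742.5, so Y = 742.5/0.33 = 2250

Y = 2250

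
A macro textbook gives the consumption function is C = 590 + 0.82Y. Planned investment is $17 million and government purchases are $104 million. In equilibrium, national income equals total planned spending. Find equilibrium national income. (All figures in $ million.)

Y = C + I + G = 590 + 0.82Y + 17 + 104
Y − 0.82Y = 711
0.18Y = 711, so Y = 711/0.18 = 3950

Y = 3950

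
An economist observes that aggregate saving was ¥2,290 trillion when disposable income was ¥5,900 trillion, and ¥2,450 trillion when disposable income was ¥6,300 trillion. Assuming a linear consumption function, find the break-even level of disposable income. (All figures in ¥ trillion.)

Y = 175

MPS = ΔS/ΔY = (2450 − 2290)/(6300 − 5900) = 160/400 = 0.4
MPC = 1 − MPS = 0.6
From S(5900) = 2290: −a + 0.4(5900) = 2290, so a = 2360 − 2290 = 70
Break-even (S = 0): Y = a/MPS = 70/0.4 = 175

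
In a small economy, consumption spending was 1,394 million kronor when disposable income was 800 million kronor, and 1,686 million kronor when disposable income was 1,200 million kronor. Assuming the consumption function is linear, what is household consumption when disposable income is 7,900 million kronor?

MPC = (1686 − 1394)/(1200 − 800) = 292/400 = 0.73
a = 1394 − 0.73(800) = 1394 − 584 = 810
C = 810 + 0.73(7900) = 810 + 5767 = 6577

C = 6577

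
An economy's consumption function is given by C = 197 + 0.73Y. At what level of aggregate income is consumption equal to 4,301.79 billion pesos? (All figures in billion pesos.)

Y = 5623

197 + 0.73Y = 4301.79
0.73Y = 4104.79, so Y = 4104.79/0.73 = 5623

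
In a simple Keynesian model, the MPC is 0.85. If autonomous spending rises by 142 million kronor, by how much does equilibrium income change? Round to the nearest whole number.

The multiplier is 1/(1 − MPC) = 1/0.15.
ΔY = 142/0.15 = 946.67 ≈ 947

ΔY ≈ 947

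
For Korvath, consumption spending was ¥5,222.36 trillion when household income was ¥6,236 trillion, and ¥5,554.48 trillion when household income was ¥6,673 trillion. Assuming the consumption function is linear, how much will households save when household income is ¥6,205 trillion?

S = 1006.2

MPC = (5554.48 − 5222.36)/(6673 − 6236) = 332.12/437 = 0.76
a = 5222.36 − 0.76(6236) = 5222.36 − 4739.36 = 483
C = 483 + 0.76(6205) = 5198.8
S = 6205 − 5198.8 = 1006.2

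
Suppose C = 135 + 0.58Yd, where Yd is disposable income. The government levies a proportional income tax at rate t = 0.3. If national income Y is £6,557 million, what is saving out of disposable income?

Yd = (1 − 0.3)(6557) = 0.7(6557) = 4589.9
C = 135 + 0.58(4589.9) = 135 + 2662.142 = 2797.142
S = Yd − C = 4589.9 − 2797.142 = 1792.758

S = 1792.758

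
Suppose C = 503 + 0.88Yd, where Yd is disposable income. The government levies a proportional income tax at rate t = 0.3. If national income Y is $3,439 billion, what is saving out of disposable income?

Yd = (1 − 0.3)(3439) = 0.7(3439) = 2407.3
C = 503 + 0.88(2407.3) = 503 + 2118.424 = 2621.424
S = Yd − C = 2407.3 − 2621.424 = -214.124

S = -214.124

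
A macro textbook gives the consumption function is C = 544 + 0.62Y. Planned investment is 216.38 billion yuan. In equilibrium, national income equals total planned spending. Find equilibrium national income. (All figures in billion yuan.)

Y = C + I = 544 + 0.62Y + 216.38
Y − 0.62Y = 760.38
0.38Y = 760.38, so Y = 760.38/0.38 = 2001

Y = 2001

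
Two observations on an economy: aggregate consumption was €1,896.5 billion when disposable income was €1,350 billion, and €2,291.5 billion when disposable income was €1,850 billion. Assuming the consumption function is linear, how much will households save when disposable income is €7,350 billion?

S = 713.5

MPC = (2291.5 − 1896.5)/(1850 − 1350) = 395/500 = 0.79
a = 1896.5 − 0.79(1350) = 1896.5 − 1066.5 = 830
C = 830 + 0.79(7350) = 6636.5
S = 7350 − 6636.5 = 713.5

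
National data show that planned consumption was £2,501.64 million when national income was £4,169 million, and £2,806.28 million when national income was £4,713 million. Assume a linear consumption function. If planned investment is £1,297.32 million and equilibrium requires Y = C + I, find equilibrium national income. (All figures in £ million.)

MPC = (2806.28 − 2501.64)/(4713 − 4169) = 304.64/544 = 0.56
a = 2501.64 − 0.56(4169) = 167
Equilibrium: Y = 167 + 0.56Y + 1297.32
0.44Y = 1464.32, so Y = 1464.32/0.44 = 3328

Y = 3328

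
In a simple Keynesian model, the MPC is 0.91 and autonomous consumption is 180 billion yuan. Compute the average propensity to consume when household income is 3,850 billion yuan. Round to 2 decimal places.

C = 180 + 0.91(3850) = 3683.5
APC = C/Y = 3683.5/3850 = 0.96

APC = 0.96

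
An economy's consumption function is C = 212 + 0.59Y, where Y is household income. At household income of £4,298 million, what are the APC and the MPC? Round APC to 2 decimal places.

APC = 0.64; MPC = 0.59

MPC = 0.59 (the slope of the consumption function)
C = 212 + 0.59(4298) = 2747.82, so APC = 2747.82/4298 = 0.64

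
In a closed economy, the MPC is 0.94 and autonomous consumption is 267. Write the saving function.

S = Y − C = Y − (267 + 0.94Y) = -267 + (1 − 0.94)Y

S = -267 + 0.06Y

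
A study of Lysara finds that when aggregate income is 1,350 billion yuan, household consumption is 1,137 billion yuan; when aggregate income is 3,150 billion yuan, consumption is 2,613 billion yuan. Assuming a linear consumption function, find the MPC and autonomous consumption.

MPC = 0.82; a = 30

MPC = ΔC/ΔY = (2613 − 1137)/(3150 − 1350) = 1476/1800 = 0.82
a = C − MPC·Y = 1137 − 0.82(1350) = 1137 − 1107 = 30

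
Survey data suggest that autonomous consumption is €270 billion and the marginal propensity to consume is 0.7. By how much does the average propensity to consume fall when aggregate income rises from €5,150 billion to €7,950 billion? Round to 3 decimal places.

ΔAPC = 0.018

At Y = 5150: C = 270 + 0.7(5150) = 3875, APC = 3875/5150 = 0.7524
At Y = 7950: C = 5835, APC = 5835/7950 = 0.7340
Fall in APC = 0.7524 − 0.7340 = 0.0184 ≈ 0.018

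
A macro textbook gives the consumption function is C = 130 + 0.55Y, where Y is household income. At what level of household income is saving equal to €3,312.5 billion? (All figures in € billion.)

S = Y − C = -130 + 0.45Y
-130 + 0.45Y = 3312.5, so 0.45Y = 3442.5 and Y = 7650

Y = 7650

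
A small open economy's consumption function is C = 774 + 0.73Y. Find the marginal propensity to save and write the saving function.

MPS = 0.27; S = -774 + 0.27Y

MPS = 1 − MPC = 1 − 0.73 = 0.27
S = Y − C = -774 + 0.27Y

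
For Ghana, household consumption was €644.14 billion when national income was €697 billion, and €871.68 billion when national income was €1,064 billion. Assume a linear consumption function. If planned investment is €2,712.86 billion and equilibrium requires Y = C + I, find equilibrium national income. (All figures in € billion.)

Y = 7697

MPC = (871.68 − 644.14)/(1064 − 697) = 227.54/367 = 0.62
a = 644.14 − 0.62(697) = 212
Equilibrium: Y = 212 + 0.62Y + 2712.86
0.38Y = 2924.86, so Y = 2924.86/0.38 = 7697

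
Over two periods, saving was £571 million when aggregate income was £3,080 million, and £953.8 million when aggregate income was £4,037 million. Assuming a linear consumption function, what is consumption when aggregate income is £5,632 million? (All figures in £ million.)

C = 4040.2

MPS = ΔS/ΔY = (953.8 − 571)/(4037 − 3080) = 382.8/957 = 0.4
MPC = 1 − MPS = 0.6
Autonomous saving = 571 − 0.4(3080) = -661, so a = 661
C = 661 + 0.6(5632) = 661 + 3379.2 = 4040.2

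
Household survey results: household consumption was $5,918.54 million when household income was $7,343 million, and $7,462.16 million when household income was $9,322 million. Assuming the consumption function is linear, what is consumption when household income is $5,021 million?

C = 4107.38

MPC = (7462.16 − 5918.54)/(9322 − 7343) = 1543.62/1979 = 0.78
a = 5918.54 − 0.78(7343) = 5918.54 − 5727.54 = 191
C = 191 + 0.78(5021) = 191 + 3916.38 = 4107.38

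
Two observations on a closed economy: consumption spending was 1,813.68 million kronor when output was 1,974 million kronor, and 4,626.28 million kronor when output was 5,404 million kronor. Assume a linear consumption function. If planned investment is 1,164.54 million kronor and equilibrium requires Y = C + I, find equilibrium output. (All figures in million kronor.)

MPC = (4626.28 − 1813.68)/(5404 − 1974) = 2812.6/3430 = 0.82
a = 1813.68 − 0.82(1974) = 195
Equilibrium: Y = 195 + 0.82Y + 1164.54
0.18Y = 1359.54, so Y = 1359.54/0.18 = 7553

Y = 7553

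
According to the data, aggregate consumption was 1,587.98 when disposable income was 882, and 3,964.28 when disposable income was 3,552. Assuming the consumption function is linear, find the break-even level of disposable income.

MPC = (3964.28 − 1587.98)/(3552 − 882) = 2376.3/2670 = 0.89
a = 1587.98 − 0.89(882) = 1587.98 − 784.98 = 803
Break-even: Y = a/(1−MPC) = 803/0.11 = 7300

Y = 7300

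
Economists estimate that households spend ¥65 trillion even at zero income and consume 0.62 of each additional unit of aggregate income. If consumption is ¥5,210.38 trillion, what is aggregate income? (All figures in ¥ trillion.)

Y = 8299

65 + 0.62Y = 5210.38
0.62Y = 5145.38, so Y = 5145.38/0.62 = 8299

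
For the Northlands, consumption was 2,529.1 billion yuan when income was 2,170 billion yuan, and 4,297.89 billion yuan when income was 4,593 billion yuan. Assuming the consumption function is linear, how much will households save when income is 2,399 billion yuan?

S = -297.27

MPC = (4297.89 − 2529.1)/(4593 − 2170) = 1768.79/2423 = 0.73
a = 2529.1 − 0.73(2170) = 2529.1 − 1584.1 = 945
C = 945 + 0.73(2399) = 2696.27
S = 2399 − 2696.27 = -297.27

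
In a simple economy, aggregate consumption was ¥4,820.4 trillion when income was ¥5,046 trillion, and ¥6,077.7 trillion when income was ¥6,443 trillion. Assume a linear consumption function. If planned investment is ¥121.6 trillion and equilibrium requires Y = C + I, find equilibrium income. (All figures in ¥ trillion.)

Y = 4006

MPC = (6077.7 − 4820.4)/(6443 − 5046) = 1257.3/1397 = 0.9
a = 4820.4 − 0.9(5046) = 279
Equilibrium: Y = 279 + 0.9Y + 121.6
0.1Y = 400.6, so Y = 400.6/0.1 = 4006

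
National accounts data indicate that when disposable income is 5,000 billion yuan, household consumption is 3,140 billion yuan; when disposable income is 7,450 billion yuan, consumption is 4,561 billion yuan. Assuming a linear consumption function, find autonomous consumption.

MPC = ΔC/ΔY = (4561 − 3140)/(7450 − 5000) = 1421/2450 = 0.58
a = C − MPC·Y = 3140 − 0.58(5000) = 3140 − 2900 = 240

a = 240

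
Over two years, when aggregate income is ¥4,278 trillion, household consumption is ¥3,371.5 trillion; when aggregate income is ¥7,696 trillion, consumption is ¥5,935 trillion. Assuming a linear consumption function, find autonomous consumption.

MPC = ΔC/ΔY = (5935 − 3371.5)/(7696 − 4278) = 2563.5/3418 = 0.75
a = C − MPC·Y = 3371.5 − 0.75(4278) = 3371.5 − 3208.5 = 163

a = 163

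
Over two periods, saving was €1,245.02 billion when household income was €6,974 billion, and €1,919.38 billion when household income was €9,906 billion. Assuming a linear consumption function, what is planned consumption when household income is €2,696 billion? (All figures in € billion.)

MPS = ΔS/ΔY = (1919.38 − 1245.02)/(9906 − 6974) = 674.36/2932 = 0.23
MPC = 1 − MPS = 0.77
Autonomous saving = 1245.02 − 0.23(6974) = -359, so a = 359
C = 359 + 0.77(2696) = 359 + 2075.92 = 2434.92

C = 2434.92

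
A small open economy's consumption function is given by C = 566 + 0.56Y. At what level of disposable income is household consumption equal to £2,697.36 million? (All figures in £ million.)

566 + 0.56Y = 2697.36
0.56Y = 2131.36, so Y = 2131.36/0.56 = 3806

Y = 3806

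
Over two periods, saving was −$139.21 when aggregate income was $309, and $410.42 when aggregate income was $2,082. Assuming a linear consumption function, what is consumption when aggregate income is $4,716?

C = 3489.04

MPS = ΔS/ΔY = (410.42 − (-139.21))/(2082 − 309) = 549.63/1773 = 0.31
MPC = 1 − MPS = 0.69
Autonomous saving = -139.21 − 0.31(309) = -235, so a = 235
C = 235 + 0.69(4716) = 235 + 3254.04 = 3489.04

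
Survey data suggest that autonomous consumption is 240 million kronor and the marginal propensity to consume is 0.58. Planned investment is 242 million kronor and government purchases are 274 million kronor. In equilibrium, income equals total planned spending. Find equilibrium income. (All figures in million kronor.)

Y = C + I + G = 240 + 0.58Y + 242 + 274
Y − 0.58Y = 756
0.42Y = 756, so Y = 756/0.42 = 1800

Y = 1800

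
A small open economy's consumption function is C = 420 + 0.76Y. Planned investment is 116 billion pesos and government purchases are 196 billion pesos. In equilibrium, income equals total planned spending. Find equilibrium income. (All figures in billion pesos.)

Y = C + I + G = 420 + 0.76Y + 116 + 196
Y − 0.76Y = 732
0.24Y = 732, so Y = 732/0.24 = 3050

Y = 3050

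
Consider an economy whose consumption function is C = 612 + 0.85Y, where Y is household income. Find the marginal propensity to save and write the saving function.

MPS = 1 − MPC = 1 − 0.85 = 0.15
S = Y − C = -612 + 0.15Y

MPS = 0.15; S = -612 + 0.15Y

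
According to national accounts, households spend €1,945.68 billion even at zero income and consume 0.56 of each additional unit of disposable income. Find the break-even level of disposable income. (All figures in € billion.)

Y = 4422

At break-even, C = Y: 1945.68 + 0.56Y = Y
0.44Y = 1945.68, so Y = 1945.68/0.44 = 4422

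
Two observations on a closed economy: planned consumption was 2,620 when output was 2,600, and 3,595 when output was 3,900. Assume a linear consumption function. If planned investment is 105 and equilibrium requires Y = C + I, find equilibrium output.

MPC = (3595 − 2620)/(3900 − 2600) = 975/1300 = 0.75
a = 2620 − 0.75(2600) = 670
Equilibrium: Y = 670 + 0.75Y + 105
0.25Y = 775, so Y = 775/0.25 = 3100

Y = 3100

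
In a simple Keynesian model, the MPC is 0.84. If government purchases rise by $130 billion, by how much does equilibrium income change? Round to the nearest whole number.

ΔY ≈ 813

The multiplier is 1/(1 − MPC) = 1/0.16.
ΔY = 130/0.16 = 812.50 ≈ 813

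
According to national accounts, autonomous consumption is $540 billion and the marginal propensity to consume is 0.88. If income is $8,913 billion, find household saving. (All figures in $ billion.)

C = 540 + 0.88(8913) = 540 + 7843.44 = 8383.44
S = Y − C = 8913 − 8383.44 = 529.56

S = 529.56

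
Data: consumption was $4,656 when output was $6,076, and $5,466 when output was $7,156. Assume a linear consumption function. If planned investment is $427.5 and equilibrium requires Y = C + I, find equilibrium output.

Y = 2106

MPC = (5466 − 4656)/(7156 − 6076) = 810/1080 = 0.75
a = 4656 − 0.75(6076) = 99
Equilibrium: Y = 99 + 0.75Y + 427.5
0.25Y = 526.5, so Y = 526.5/0.25 = 2106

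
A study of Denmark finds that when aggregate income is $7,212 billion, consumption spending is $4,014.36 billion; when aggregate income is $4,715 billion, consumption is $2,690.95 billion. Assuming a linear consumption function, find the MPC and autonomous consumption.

MPC = ΔC/ΔY = (4014.36 − 2690.95)/(7212 − 4715) = 1323.41/2497 = 0.53
a = C − MPC·Y = 2690.95 − 0.53(4715) = 2690.95 − 2498.95 = 192

MPC = 0.53; a = 192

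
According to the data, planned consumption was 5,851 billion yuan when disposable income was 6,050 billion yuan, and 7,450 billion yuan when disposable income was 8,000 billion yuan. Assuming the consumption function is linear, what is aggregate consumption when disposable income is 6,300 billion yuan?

MPC = (7450 − 5851)/(8000 − 6050) = 1599/1950 = 0.82
a = 5851 − 0.82(6050) = 5851 − 4961 = 890
C = 890 + 0.82(6300) = 890 + 5166 = 6056

C = 6056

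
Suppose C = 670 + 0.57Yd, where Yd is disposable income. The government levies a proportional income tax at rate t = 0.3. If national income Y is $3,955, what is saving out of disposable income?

Yd = (1 − 0.3)(3955) = 0.7(3955) = 2768.5
C = 670 + 0.57(2768.5) = 670 + 1578.045 = 2248.045
S = Yd − C = 2768.5 − 2248.045 = 520.455

S = 520.455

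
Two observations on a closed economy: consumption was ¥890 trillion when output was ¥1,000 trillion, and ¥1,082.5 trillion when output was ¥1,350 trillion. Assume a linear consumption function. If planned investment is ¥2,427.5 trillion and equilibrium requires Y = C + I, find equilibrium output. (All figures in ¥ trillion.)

MPC = (1082.5 − 890)/(1350 − 1000) = 192.5/350 = 0.55
a = 890 − 0.55(1000) = 340
Equilibrium: Y = 340 + 0.55Y + 2427.5
0.45Y = 2767.5, so Y = 2767.5/0.45 = 6150

Y = 6150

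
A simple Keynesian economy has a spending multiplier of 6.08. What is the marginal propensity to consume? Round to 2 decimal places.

k = 1/(1 − MPC), so 1 − MPC = 1/k = 1/6.08 = 0.1645
MPC = 1 − 0.1645 = 0.84

MPC = 0.84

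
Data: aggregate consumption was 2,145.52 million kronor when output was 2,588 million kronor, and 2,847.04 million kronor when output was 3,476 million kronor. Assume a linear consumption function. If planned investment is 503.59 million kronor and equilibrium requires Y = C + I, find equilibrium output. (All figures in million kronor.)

MPC = (2847.04 − 2145.52)/(3476 − 2588) = 701.52/888 = 0.79
a = 2145.52 − 0.79(2588) = 101
Equilibrium: Y = 101 + 0.79Y + 503.59
0.21Y = 604.59, so Y = 604.59/0.21 = 2879

Y = 2879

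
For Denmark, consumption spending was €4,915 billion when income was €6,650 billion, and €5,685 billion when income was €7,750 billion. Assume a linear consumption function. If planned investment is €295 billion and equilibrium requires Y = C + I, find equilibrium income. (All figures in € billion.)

MPC = (5685 − 4915)/(7750 − 6650) = 770/1100 = 0.7
a = 4915 − 0.7(6650) = 260
Equilibrium: Y = 260 + 0.7Y + 295
0.3Y = 555, so Y = 555/0.3 = 1850

Y = 1850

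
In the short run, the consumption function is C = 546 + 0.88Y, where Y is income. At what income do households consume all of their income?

At break-even, C = Y: 546 + 0.88Y = Y
0.12Y = 546, so Y = 546/0.12 = 4550

Y = 4550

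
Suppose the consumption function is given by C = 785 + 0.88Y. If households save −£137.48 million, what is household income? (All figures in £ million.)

S = Y − C = -785 + 0.12Y
-785 + 0.12Y = -137.48, so 0.12Y = 647.52 and Y = 5396

Y = 5396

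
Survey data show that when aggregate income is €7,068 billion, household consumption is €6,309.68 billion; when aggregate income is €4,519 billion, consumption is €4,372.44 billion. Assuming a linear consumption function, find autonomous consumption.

MPC = ΔC/ΔY = (6309.68 − 4372.44)/(7068 − 4519) = 1937.24/2549 = 0.76
a = C − MPC·Y = 4372.44 − 0.76(4519) = 4372.44 − 3434.44 = 938

a = 938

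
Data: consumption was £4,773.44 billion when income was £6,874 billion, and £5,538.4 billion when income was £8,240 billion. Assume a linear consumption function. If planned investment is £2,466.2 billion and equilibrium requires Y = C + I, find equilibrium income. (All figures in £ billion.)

Y = 7705

MPC = (5538.4 − 4773.44)/(8240 − 6874) = 764.96/1366 = 0.56
a = 4773.44 − 0.56(6874) = 924
Equilibrium: Y = 924 + 0.56Y + 2466.2
0.44Y = 3390.2, so Y = 3390.2/0.44 = 7705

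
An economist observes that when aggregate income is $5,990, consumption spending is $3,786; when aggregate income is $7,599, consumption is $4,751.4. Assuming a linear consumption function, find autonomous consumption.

a = 192

MPC = ΔC/ΔY = (4751.4 − 3786)/(7599 − 5990) = 965.4/1609 = 0.6
a = C − MPC·Y = 3786 − 0.6(5990) = 3786 − 3594 = 192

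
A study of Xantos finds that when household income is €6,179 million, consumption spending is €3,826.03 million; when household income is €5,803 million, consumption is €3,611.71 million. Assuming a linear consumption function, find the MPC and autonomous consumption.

MPC = ΔC/ΔY = (3826.03 − 3611.71)/(6179 − 5803) = 214.32/376 = 0.57
a = C − MPC·Y = 3611.71 − 0.57(5803) = 3611.71 − 3307.71 = 304

MPC = 0.57; a = 304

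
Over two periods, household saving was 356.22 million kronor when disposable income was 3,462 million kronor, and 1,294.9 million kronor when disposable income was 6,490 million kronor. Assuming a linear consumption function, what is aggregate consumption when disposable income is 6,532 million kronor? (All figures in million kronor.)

MPS = ΔS/ΔY = (1294.9 − 356.22)/(6490 − 3462) = 938.68/3028 = 0.31
MPC = 1 − MPS = 0.69
Autonomous saving = 356.22 − 0.31(3462) = -717, so a = 717
C = 717 + 0.69(6532) = 717 + 4507.08 = 5224.08

C = 5224.08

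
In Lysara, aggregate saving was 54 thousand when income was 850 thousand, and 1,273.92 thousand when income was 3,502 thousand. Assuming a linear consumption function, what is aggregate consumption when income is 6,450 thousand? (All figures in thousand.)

MPS = ΔS/ΔY = (1273.92 − 54)/(3502 − 850) = 1219.92/2652 = 0.46
MPC = 1 − MPS = 0.54
Autonomous saving = 54 − 0.46(850) = -337, so a = 337
C = 337 + 0.54(6450) = 337 + 3483 = 3820

C = 3820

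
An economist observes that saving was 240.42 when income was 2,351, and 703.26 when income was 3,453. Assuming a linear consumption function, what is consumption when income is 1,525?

MPS = ΔS/ΔY = (703.26 − 240.42)/(3453 − 2351) = 462.84/1102 = 0.42
MPC = 1 − MPS = 0.58
Autonomous saving = 240.42 − 0.42(2351) = -747, so a = 747
C = 747 + 0.58(1525) = 747 + 884.5 = 1631.5

C = 1631.5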